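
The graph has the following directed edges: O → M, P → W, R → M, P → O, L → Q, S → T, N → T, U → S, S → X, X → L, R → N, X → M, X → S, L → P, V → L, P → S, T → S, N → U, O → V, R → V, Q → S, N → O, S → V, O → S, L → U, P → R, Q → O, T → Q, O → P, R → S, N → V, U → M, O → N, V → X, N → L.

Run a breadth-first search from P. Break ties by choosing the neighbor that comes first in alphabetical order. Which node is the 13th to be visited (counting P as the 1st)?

Q

Visit P; enqueue O, R, S, W → queue [O, R, S, W]
Visit O; enqueue M, N, V → queue [R, S, W, M, N, V]
Visit R → queue [S, W, M, N, V]
Visit S; enqueue T, X → queue [W, M, N, V, T, X]
Visit W → queue [M, N, V, T, X]
Visit M → queue [N, V, T, X]
Visit N; enqueue L, U → queue [V, T, X, L, U]
Visit V → queue [T, X, L, U]
Visit T; enqueue Q → queue [X, L, U, Q]
Visit X → queue [L, U, Q]
Visit L → queue [U, Q]
Visit U → queue [Q]
Visit Q → queue []

Visit order: P, O, R, S, W, M, N, V, T, X, L, U, Q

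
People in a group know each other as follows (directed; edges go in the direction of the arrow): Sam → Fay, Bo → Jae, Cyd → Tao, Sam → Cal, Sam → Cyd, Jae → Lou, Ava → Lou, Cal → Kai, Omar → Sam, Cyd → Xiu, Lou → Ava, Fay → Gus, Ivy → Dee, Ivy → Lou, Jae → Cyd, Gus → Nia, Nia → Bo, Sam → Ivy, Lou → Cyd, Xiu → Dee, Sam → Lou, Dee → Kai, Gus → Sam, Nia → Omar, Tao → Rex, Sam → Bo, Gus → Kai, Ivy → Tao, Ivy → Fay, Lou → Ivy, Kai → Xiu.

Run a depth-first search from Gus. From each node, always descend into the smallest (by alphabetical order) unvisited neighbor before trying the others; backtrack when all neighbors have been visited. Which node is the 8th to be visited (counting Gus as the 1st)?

Visit Gus
Gus → Kai
Kai → Xiu
Xiu → Dee
Gus → Nia
Nia → Bo
Bo → Jae
Jae → Cyd
Cyd → Tao
Tao → Rex
Jae → Lou
Lou → Ava
Lou → Ivy
Ivy → Fay
Nia → Omar
Omar → Sam
Sam → Cal

Visit order: Gus, Kai, Xiu, Dee, Nia, Bo, Jae, Cyd, Tao, Rex, Lou, Ava, Ivy, Fay, Omar, Sam, Cal

Cyd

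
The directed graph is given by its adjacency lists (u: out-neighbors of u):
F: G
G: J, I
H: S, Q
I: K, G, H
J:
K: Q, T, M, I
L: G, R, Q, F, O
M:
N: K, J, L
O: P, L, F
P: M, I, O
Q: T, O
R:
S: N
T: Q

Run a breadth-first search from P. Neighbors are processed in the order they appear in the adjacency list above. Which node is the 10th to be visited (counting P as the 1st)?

Q

Visit P; enqueue M, I, O → queue [M, I, O]
Visit M → queue [I, O]
Visit I; enqueue K, G, H → queue [O, K, G, H]
Visit O; enqueue L, F → queue [K, G, H, L, F]
Visit K; enqueue Q, T → queue [G, H, L, F, Q, T]
Visit G; enqueue J → queue [H, L, F, Q, T, J]
Visit H; enqueue S → queue [L, F, Q, T, J, S]
Visit L; enqueue R → queue [F, Q, T, J, S, R]
Visit F → queue [Q, T, J, S, R]
Visit Q → queue [T, J, S, R]
Visit T → queue [J, S, R]
Visit J → queue [S, R]
Visit S; enqueue N → queue [R, N]
Visit R → queue [N]
Visit N → queue []

Visit order: P, M, I, O, K, G, H, L, F, Q, T, J, S, R, N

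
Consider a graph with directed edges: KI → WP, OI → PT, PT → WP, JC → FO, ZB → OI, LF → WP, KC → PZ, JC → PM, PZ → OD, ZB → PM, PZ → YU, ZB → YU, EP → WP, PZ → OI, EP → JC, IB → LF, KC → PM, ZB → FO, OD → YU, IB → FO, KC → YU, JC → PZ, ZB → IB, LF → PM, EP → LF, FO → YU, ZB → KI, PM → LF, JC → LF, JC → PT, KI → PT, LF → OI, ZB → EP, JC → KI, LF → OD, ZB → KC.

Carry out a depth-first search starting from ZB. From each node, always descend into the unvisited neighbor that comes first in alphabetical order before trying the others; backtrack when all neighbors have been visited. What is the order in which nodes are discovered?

ZB, EP, JC, FO, YU, KI, PT, WP, LF, OD, OI, PM, PZ, IB, KC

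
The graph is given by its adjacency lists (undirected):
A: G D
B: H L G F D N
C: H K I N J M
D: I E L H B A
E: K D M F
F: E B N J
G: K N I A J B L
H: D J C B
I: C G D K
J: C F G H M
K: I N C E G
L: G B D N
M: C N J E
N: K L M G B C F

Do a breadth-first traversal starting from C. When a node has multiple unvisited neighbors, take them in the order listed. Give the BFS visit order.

C H K I N J M D B E G L F A

Visit C; enqueue H, K, I, N, J, M → queue [H, K, I, N, J, M]
Visit H; enqueue D, B → queue [K, I, N, J, M, D, B]
Visit K; enqueue E, G → queue [I, N, J, M, D, B, E, G]
Visit I → queue [N, J, M, D, B, E, G]
Visit N; enqueue L, F → queue [J, M, D, B, E, G, L, F]
Visit J → queue [M, D, B, E, G, L, F]
Visit M → queue [D, B, E, G, L, F]
Visit D; enqueue A → queue [B, E, G, L, F, A]
Visit B → queue [E, G, L, F, A]
Visit E → queue [G, L, F, A]
Visit G → queue [L, F, A]
Visit L → queue [F, A]
Visit F → queue [A]
Visit A → queue []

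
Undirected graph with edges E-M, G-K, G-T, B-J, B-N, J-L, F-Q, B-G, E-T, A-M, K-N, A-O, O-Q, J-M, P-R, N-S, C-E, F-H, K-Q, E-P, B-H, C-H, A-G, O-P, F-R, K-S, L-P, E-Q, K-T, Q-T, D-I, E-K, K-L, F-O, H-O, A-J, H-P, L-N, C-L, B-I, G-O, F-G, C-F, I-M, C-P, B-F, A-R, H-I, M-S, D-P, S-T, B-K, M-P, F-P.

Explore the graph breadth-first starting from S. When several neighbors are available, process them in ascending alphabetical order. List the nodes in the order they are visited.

Visit S; enqueue K, M, N, T → queue [K, M, N, T]
Visit K; enqueue B, E, G, L, Q → queue [M, N, T, B, E, G, L, Q]
Visit M; enqueue A, I, J, P → queue [N, T, B, E, G, L, Q, A, I, J, P]
Visit N → queue [T, B, E, G, L, Q, A, I, J, P]
Visit T → queue [B, E, G, L, Q, A, I, J, P]
Visit B; enqueue F, H → queue [E, G, L, Q, A, I, J, P, F, H]
Visit E; enqueue C → queue [G, L, Q, A, I, J, P, F, H, C]
Visit G; enqueue O → queue [L, Q, A, I, J, P, F, H, C, O]
Visit L → queue [Q, A, I, J, P, F, H, C, O]
Visit Q → queue [A, I, J, P, F, H, C, O]
Visit A; enqueue R → queue [I, J, P, F, H, C, O, R]
Visit I; enqueue D → queue [J, P, F, H, C, O, R, D]
Visit J → queue [P, F, H, C, O, R, D]
Visit P → queue [F, H, C, O, R, D]
Visit F → queue [H, C, O, R, D]
Visit H → queue [C, O, R, D]
Visit C → queue [O, R, D]
Visit O → queue [R, D]
Visit R → queue [D]
Visit D → queue []

S K M N T B E G L Q A I J P F H C O R D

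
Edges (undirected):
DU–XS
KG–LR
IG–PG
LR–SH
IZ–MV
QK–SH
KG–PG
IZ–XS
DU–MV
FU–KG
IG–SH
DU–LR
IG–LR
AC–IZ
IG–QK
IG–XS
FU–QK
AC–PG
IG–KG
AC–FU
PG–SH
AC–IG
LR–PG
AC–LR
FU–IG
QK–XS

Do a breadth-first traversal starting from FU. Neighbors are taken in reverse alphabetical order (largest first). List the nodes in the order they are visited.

FU, QK, KG, IG, AC, XS, SH, PG, LR, IZ, DU, MV

Visit FU; enqueue QK, KG, IG, AC → queue [QK, KG, IG, AC]
Visit QK; enqueue XS, SH → queue [KG, IG, AC, XS, SH]
Visit KG; enqueue PG, LR → queue [IG, AC, XS, SH, PG, LR]
Visit IG → queue [AC, XS, SH, PG, LR]
Visit AC; enqueue IZ → queue [XS, SH, PG, LR, IZ]
Visit XS; enqueue DU → queue [SH, PG, LR, IZ, DU]
Visit SH → queue [PG, LR, IZ, DU]
Visit PG → queue [LR, IZ, DU]
Visit LR → queue [IZ, DU]
Visit IZ; enqueue MV → queue [DU, MV]
Visit DU → queue [MV]
Visit MV → queue []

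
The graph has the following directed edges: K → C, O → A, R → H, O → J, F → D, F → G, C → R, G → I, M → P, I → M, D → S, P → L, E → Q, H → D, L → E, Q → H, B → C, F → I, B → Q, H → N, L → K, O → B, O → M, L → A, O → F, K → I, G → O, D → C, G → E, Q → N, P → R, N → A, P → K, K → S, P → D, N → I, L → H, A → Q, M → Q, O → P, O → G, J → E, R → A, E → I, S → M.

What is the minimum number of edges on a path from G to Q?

2

Level 0: G
Level 1: E, I, O
Level 2: A, B, F, J, M, P, Q
Level 3: C, D, H, K, L, N, R
Level 4: S
Q first appears at level 2.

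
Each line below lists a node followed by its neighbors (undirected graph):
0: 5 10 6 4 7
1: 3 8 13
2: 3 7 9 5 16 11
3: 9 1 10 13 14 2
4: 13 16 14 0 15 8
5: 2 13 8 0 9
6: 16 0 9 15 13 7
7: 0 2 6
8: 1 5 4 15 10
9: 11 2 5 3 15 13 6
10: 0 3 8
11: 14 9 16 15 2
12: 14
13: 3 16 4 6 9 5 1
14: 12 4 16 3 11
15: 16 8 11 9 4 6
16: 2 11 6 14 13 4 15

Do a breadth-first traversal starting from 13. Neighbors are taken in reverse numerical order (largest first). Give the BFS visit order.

13 → 16 → 9 → 6 → 5 → 4 → 3 → 1 → 15 → 14 → 11 → 2 → 7 → 0 → 8 → 10 → 12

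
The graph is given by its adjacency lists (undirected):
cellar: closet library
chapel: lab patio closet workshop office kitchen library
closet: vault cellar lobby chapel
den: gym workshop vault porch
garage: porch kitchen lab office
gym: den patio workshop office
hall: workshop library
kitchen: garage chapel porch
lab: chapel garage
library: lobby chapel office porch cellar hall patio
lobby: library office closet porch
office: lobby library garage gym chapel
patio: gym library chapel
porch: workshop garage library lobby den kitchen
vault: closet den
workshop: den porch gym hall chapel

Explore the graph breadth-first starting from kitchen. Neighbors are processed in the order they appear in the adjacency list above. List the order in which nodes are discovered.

kitchen, garage, chapel, porch, lab, office, patio, closet, workshop, library, lobby, den, gym, vault, cellar, hall

Visit kitchen; enqueue garage, chapel, porch → queue [garage, chapel, porch]
Visit garage; enqueue lab, office → queue [chapel, porch, lab, office]
Visit chapel; enqueue patio, closet, workshop, library → queue [porch, lab, office, patio, closet, workshop, library]
Visit porch; enqueue lobby, den → queue [lab, office, patio, closet, workshop, library, lobby, den]
Visit lab → queue [office, patio, closet, workshop, library, lobby, den]
Visit office; enqueue gym → queue [patio, closet, workshop, library, lobby, den, gym]
Visit patio → queue [closet, workshop, library, lobby, den, gym]
Visit closet; enqueue vault, cellar → queue [workshop, library, lobby, den, gym, vault, cellar]
Visit workshop; enqueue hall → queue [library, lobby, den, gym, vault, cellar, hall]
Visit library → queue [lobby, den, gym, vault, cellar, hall]
Visit lobby → queue [den, gym, vault, cellar, hall]
Visit den → queue [gym, vault, cellar, hall]
Visit gym → queue [vault, cellar, hall]
Visit vault → queue [cellar, hall]
Visit cellar → queue [hall]
Visit hall → queue []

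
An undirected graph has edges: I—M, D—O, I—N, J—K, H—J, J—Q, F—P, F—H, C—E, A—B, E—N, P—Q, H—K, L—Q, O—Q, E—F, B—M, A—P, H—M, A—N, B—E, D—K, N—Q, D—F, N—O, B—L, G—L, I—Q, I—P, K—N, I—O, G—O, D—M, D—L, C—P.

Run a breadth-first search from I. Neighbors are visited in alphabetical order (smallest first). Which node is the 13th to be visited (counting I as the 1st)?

Visit I; enqueue M, N, O, P, Q → queue [M, N, O, P, Q]
Visit M; enqueue B, D, H → queue [N, O, P, Q, B, D, H]
Visit N; enqueue A, E, K → queue [O, P, Q, B, D, H, A, E, K]
Visit O; enqueue G → queue [P, Q, B, D, H, A, E, K, G]
Visit P; enqueue C, F → queue [Q, B, D, H, A, E, K, G, C, F]
Visit Q; enqueue J, L → queue [B, D, H, A, E, K, G, C, F, J, L]
Visit B → queue [D, H, A, E, K, G, C, F, J, L]
Visit D → queue [H, A, E, K, G, C, F, J, L]
Visit H → queue [A, E, K, G, C, F, J, L]
Visit A → queue [E, K, G, C, F, J, L]
Visit E → queue [K, G, C, F, J, L]
Visit K → queue [G, C, F, J, L]
Visit G → queue [C, F, J, L]
Visit C → queue [F, J, L]
Visit F → queue [J, L]
Visit J → queue [L]
Visit L → queue []

Visit order: I, M, N, O, P, Q, B, D, H, A, E, K, G, C, F, J, L

G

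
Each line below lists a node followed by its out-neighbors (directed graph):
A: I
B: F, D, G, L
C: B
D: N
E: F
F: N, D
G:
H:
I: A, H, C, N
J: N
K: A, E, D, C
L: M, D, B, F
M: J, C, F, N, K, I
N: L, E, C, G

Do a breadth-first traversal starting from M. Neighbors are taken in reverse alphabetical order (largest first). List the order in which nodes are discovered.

Visit M; enqueue N, K, J, I, F, C → queue [N, K, J, I, F, C]
Visit N; enqueue L, G, E → queue [K, J, I, F, C, L, G, E]
Visit K; enqueue D, A → queue [J, I, F, C, L, G, E, D, A]
Visit J → queue [I, F, C, L, G, E, D, A]
Visit I; enqueue H → queue [F, C, L, G, E, D, A, H]
Visit F → queue [C, L, G, E, D, A, H]
Visit C; enqueue B → queue [L, G, E, D, A, H, B]
Visit L → queue [G, E, D, A, H, B]
Visit G → queue [E, D, A, H, B]
Visit E → queue [D, A, H, B]
Visit D → queue [A, H, B]
Visit A → queue [H, B]
Visit H → queue [B]
Visit B → queue []

M → N → K → J → I → F → C → L → G → E → D → A → H → B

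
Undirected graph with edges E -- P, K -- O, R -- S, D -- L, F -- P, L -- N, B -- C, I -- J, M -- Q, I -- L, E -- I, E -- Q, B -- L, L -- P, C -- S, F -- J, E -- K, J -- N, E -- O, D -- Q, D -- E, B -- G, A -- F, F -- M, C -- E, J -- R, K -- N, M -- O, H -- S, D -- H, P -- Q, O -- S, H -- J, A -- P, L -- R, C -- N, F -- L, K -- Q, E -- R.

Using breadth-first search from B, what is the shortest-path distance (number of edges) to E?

Level 0: B
Level 1: C, G, L
Level 2: D, E, F, I, N, P, R, S
Level 3: A, H, J, K, M, O, Q
E first appears at level 2.

2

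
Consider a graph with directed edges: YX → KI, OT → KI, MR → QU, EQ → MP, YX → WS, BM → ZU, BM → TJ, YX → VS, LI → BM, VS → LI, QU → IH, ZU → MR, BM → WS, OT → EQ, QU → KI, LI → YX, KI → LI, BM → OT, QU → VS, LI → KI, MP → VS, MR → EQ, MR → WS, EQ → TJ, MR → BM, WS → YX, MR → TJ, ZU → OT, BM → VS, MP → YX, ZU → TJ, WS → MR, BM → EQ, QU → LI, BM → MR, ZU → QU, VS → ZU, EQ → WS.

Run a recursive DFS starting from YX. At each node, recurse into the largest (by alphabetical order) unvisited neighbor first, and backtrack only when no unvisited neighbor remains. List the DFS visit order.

YX -> WS -> MR -> TJ -> QU -> VS -> ZU -> OT -> KI -> LI -> BM -> EQ -> MP -> IH

Visit YX
YX → WS
WS → MR
MR → TJ
MR → QU
QU → VS
VS → ZU
ZU → OT
OT → KI
KI → LI
LI → BM
BM → EQ
EQ → MP
QU → IH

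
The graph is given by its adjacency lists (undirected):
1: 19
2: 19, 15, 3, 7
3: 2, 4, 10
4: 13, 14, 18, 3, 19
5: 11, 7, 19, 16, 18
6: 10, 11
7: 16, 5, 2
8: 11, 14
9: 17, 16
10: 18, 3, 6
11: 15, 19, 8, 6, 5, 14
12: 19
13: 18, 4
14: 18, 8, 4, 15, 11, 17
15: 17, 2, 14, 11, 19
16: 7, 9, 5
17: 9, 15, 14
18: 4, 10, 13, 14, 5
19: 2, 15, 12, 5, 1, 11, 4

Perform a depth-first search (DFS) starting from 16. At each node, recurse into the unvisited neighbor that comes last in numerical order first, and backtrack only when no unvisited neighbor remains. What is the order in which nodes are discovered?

16 -> 9 -> 17 -> 15 -> 19 -> 12 -> 11 -> 14 -> 18 -> 13 -> 4 -> 3 -> 10 -> 6 -> 2 -> 7 -> 5 -> 8 -> 1

Visit 16
16 → 9
9 → 17
17 → 15
15 → 19
19 → 12
19 → 11
11 → 14
14 → 18
18 → 13
13 → 4
4 → 3
3 → 10
10 → 6
3 → 2
2 → 7
7 → 5
14 → 8
19 → 1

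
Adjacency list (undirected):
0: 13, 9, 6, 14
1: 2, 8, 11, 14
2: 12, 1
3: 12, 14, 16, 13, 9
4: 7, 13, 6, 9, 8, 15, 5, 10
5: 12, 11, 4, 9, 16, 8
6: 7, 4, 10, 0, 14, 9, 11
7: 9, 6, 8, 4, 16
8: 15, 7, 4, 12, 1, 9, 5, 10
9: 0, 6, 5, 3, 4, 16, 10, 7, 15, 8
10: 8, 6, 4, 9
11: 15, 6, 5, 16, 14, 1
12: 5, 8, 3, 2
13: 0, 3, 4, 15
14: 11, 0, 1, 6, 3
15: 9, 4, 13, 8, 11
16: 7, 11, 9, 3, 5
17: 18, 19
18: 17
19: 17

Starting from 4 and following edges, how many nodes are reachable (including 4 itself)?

17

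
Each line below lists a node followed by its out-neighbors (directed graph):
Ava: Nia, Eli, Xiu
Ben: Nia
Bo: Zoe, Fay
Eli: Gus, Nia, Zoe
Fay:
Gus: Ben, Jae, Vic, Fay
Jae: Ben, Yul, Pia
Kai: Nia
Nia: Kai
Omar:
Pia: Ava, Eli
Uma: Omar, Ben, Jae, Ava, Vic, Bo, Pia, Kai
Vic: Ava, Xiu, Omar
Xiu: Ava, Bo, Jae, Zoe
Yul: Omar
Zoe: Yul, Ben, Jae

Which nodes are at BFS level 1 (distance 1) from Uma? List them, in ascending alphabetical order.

Level 0: Uma
Level 1: Ava, Ben, Bo, Jae, Kai, Omar, Pia, Vic
Level 2: Eli, Fay, Nia, Xiu, Yul, Zoe
Level 3: Gus

Ava, Ben, Bo, Jae, Kai, Omar, Pia, Vic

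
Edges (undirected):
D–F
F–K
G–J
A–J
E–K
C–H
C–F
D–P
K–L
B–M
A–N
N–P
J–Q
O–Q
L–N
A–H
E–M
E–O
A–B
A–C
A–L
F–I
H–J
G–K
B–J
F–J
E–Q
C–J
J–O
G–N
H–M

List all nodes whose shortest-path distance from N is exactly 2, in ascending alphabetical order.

B, C, D, H, J, K

Level 0: N
Level 1: A, G, L, P
Level 2: B, C, D, H, J, K
Level 3: E, F, M, O, Q
Level 4: I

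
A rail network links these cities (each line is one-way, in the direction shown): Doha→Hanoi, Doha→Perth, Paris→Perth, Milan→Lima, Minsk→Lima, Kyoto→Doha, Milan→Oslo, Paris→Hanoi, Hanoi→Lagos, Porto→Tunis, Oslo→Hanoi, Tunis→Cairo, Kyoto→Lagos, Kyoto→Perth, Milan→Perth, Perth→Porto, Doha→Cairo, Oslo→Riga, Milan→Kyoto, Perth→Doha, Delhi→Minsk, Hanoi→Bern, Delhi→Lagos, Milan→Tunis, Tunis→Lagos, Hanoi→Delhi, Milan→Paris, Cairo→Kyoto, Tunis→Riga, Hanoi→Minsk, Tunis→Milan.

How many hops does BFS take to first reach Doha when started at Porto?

Level 0: Porto
Level 1: Tunis
Level 2: Cairo, Lagos, Milan, Riga
Level 3: Kyoto, Lima, Oslo, Paris, Perth
Level 4: Doha, Hanoi
Level 5: Bern, Delhi, Minsk
Doha first appears at level 4.

4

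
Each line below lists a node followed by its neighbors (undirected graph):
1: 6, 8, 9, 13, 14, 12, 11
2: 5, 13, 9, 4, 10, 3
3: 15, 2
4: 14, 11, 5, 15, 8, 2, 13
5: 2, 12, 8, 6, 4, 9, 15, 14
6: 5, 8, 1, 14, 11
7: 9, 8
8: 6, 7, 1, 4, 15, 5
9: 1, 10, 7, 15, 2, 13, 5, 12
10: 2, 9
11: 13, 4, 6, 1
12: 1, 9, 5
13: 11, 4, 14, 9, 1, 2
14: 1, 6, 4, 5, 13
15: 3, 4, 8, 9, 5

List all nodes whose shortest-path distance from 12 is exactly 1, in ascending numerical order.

Level 0: 12
Level 1: 1, 5, 9
Level 2: 2, 4, 6, 7, 8, 10, 11, 13, 14, 15
Level 3: 3

1, 5, 9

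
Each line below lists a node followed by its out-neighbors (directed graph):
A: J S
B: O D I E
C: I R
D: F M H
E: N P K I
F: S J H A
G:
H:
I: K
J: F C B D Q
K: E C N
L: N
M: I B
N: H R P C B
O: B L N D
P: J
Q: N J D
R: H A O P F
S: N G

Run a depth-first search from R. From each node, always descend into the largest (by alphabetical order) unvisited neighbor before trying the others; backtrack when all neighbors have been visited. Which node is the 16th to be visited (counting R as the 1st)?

Visit R
R → P
P → J
J → Q
Q → N
N → H
N → C
C → I
I → K
K → E
N → B
B → O
O → L
O → D
D → M
D → F
F → S
S → G
F → A

Visit order: R, P, J, Q, N, H, C, I, K, E, B, O, L, D, M, F, S, G, A

F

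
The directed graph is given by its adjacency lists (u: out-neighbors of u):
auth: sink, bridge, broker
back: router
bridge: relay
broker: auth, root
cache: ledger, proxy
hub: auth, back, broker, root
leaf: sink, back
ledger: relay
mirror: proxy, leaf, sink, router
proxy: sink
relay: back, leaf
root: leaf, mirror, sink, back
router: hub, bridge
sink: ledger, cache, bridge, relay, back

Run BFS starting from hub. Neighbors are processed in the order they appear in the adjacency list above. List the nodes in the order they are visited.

hub → auth → back → broker → root → sink → bridge → router → leaf → mirror → ledger → cache → relay → proxy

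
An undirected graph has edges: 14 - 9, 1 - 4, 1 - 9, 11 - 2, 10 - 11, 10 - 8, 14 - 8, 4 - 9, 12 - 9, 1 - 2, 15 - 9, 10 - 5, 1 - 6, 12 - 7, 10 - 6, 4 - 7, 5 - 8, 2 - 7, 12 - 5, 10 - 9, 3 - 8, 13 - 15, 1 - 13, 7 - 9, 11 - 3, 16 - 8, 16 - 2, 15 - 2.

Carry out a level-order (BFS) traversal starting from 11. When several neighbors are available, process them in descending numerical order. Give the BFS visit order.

11, 10, 3, 2, 9, 8, 6, 5, 16, 15, 7, 1, 14, 12, 4, 13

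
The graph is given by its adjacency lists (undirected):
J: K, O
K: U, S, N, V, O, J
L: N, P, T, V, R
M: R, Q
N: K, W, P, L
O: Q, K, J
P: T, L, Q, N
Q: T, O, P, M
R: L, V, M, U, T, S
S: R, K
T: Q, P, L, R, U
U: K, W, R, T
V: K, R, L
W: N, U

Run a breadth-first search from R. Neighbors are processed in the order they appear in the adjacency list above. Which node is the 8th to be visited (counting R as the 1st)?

N

Visit R; enqueue L, V, M, U, T, S → queue [L, V, M, U, T, S]
Visit L; enqueue N, P → queue [V, M, U, T, S, N, P]
Visit V; enqueue K → queue [M, U, T, S, N, P, K]
Visit M; enqueue Q → queue [U, T, S, N, P, K, Q]
Visit U; enqueue W → queue [T, S, N, P, K, Q, W]
Visit T → queue [S, N, P, K, Q, W]
Visit S → queue [N, P, K, Q, W]
Visit N → queue [P, K, Q, W]
Visit P → queue [K, Q, W]
Visit K; enqueue O, J → queue [Q, W, O, J]
Visit Q → queue [W, O, J]
Visit W → queue [O, J]
Visit O → queue [J]
Visit J → queue []

Visit order: R, L, V, M, U, T, S, N, P, K, Q, W, O, J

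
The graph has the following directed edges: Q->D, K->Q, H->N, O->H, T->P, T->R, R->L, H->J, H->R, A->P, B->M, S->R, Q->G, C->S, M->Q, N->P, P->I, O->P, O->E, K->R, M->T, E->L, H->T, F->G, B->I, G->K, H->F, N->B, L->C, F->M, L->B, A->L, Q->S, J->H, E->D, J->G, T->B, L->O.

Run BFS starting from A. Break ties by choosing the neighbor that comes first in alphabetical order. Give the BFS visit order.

A, L, P, B, C, O, I, M, S, E, H, Q, T, R, D, F, J, N, G, K

Visit A; enqueue L, P → queue [L, P]
Visit L; enqueue B, C, O → queue [P, B, C, O]
Visit P; enqueue I → queue [B, C, O, I]
Visit B; enqueue M → queue [C, O, I, M]
Visit C; enqueue S → queue [O, I, M, S]
Visit O; enqueue E, H → queue [I, M, S, E, H]
Visit I → queue [M, S, E, H]
Visit M; enqueue Q, T → queue [S, E, H, Q, T]
Visit S; enqueue R → queue [E, H, Q, T, R]
Visit E; enqueue D → queue [H, Q, T, R, D]
Visit H; enqueue F, J, N → queue [Q, T, R, D, F, J, N]
Visit Q; enqueue G → queue [T, R, D, F, J, N, G]
Visit T → queue [R, D, F, J, N, G]
Visit R → queue [D, F, J, N, G]
Visit D → queue [F, J, N, G]
Visit F → queue [J, N, G]
Visit J → queue [N, G]
Visit N → queue [G]
Visit G; enqueue K → queue [K]
Visit K → queue []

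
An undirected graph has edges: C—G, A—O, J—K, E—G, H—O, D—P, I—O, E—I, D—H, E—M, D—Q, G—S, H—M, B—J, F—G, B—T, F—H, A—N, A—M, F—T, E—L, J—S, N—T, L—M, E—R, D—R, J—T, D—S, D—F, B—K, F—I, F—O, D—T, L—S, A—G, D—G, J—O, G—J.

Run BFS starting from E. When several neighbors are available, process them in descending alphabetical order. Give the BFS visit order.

Visit E; enqueue R, M, L, I, G → queue [R, M, L, I, G]
Visit R; enqueue D → queue [M, L, I, G, D]
Visit M; enqueue H, A → queue [L, I, G, D, H, A]
Visit L; enqueue S → queue [I, G, D, H, A, S]
Visit I; enqueue O, F → queue [G, D, H, A, S, O, F]
Visit G; enqueue J, C → queue [D, H, A, S, O, F, J, C]
Visit D; enqueue T, Q, P → queue [H, A, S, O, F, J, C, T, Q, P]
Visit H → queue [A, S, O, F, J, C, T, Q, P]
Visit A; enqueue N → queue [S, O, F, J, C, T, Q, P, N]
Visit S → queue [O, F, J, C, T, Q, P, N]
Visit O → queue [F, J, C, T, Q, P, N]
Visit F → queue [J, C, T, Q, P, N]
Visit J; enqueue K, B → queue [C, T, Q, P, N, K, B]
Visit C → queue [T, Q, P, N, K, B]
Visit T → queue [Q, P, N, K, B]
Visit Q → queue [P, N, K, B]
Visit P → queue [N, K, B]
Visit N → queue [K, B]
Visit K → queue [B]
Visit B → queue []

E, R, M, L, I, G, D, H, A, S, O, F, J, C, T, Q, P, N, K, B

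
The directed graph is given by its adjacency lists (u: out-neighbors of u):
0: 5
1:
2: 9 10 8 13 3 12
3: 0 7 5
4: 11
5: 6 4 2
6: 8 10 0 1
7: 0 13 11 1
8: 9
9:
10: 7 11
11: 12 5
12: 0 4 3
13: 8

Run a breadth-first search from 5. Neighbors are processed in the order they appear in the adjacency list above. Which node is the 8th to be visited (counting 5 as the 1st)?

Visit 5; enqueue 6, 4, 2 → queue [6, 4, 2]
Visit 6; enqueue 8, 10, 0, 1 → queue [4, 2, 8, 10, 0, 1]
Visit 4; enqueue 11 → queue [2, 8, 10, 0, 1, 11]
Visit 2; enqueue 9, 13, 3, 12 → queue [8, 10, 0, 1, 11, 9, 13, 3, 12]
Visit 8 → queue [10, 0, 1, 11, 9, 13, 3, 12]
Visit 10; enqueue 7 → queue [0, 1, 11, 9, 13, 3, 12, 7]
Visit 0 → queue [1, 11, 9, 13, 3, 12, 7]
Visit 1 → queue [11, 9, 13, 3, 12, 7]
Visit 11 → queue [9, 13, 3, 12, 7]
Visit 9 → queue [13, 3, 12, 7]
Visit 13 → queue [3, 12, 7]
Visit 3 → queue [12, 7]
Visit 12 → queue [7]
Visit 7 → queue []

Visit order: 5, 6, 4, 2, 8, 10, 0, 1, 11, 9, 13, 3, 12, 7

1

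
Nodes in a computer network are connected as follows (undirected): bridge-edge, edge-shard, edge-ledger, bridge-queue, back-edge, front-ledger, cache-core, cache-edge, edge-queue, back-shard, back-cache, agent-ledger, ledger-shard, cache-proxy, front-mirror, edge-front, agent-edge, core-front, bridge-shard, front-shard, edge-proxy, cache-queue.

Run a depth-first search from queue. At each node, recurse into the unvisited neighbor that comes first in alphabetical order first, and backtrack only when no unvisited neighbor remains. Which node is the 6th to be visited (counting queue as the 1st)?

Visit queue
queue → bridge
bridge → edge
edge → agent
agent → ledger
ledger → front
front → core
core → cache
cache → back
back → shard
cache → proxy
front → mirror

Visit order: queue, bridge, edge, agent, ledger, front, core, cache, back, shard, proxy, mirror

front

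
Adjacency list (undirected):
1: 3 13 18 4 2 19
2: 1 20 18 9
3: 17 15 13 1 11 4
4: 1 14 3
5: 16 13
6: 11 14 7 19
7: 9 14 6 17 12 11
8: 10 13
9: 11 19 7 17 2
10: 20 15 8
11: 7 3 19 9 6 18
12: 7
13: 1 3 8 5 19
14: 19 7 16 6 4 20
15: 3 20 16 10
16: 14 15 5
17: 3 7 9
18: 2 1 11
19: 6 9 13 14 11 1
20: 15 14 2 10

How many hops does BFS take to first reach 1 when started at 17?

Level 0: 17
Level 1: 3, 7, 9
Level 2: 1, 2, 4, 6, 11, 12, 13, 14, 15, 19
Level 3: 5, 8, 10, 16, 18, 20
1 first appears at level 2.

2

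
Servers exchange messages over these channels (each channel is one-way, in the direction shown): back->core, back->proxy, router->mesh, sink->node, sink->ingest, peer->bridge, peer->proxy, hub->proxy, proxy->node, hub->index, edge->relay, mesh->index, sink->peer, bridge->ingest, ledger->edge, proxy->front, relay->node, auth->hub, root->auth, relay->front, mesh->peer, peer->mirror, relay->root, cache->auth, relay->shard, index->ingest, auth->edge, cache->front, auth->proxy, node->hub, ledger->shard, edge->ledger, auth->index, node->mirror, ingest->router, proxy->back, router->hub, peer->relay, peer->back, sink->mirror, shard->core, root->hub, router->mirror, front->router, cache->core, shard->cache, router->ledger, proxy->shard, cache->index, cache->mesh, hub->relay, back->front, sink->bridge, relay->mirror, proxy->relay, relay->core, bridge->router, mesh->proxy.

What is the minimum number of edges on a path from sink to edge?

4

Level 0: sink
Level 1: bridge, ingest, mirror, node, peer
Level 2: back, hub, proxy, relay, router
Level 3: core, front, index, ledger, mesh, root, shard
Level 4: auth, cache, edge
edge first appears at level 4.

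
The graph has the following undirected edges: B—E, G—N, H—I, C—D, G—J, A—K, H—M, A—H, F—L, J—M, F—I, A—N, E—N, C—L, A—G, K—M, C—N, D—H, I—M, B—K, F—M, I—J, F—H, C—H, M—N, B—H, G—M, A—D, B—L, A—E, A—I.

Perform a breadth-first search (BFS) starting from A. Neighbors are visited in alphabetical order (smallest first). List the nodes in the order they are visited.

A, D, E, G, H, I, K, N, C, B, J, M, F, L

Visit A; enqueue D, E, G, H, I, K, N → queue [D, E, G, H, I, K, N]
Visit D; enqueue C → queue [E, G, H, I, K, N, C]
Visit E; enqueue B → queue [G, H, I, K, N, C, B]
Visit G; enqueue J, M → queue [H, I, K, N, C, B, J, M]
Visit H; enqueue F → queue [I, K, N, C, B, J, M, F]
Visit I → queue [K, N, C, B, J, M, F]
Visit K → queue [N, C, B, J, M, F]
Visit N → queue [C, B, J, M, F]
Visit C; enqueue L → queue [B, J, M, F, L]
Visit B → queue [J, M, F, L]
Visit J → queue [M, F, L]
Visit M → queue [F, L]
Visit F → queue [L]
Visit L → queue []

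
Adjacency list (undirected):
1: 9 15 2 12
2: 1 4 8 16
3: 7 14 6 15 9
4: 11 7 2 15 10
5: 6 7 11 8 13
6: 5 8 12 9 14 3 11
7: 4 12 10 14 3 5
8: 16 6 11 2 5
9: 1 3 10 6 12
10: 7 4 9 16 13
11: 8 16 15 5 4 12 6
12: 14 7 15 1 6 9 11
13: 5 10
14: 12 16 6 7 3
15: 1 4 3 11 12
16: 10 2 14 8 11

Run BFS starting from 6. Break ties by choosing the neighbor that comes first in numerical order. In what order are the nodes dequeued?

6, 3, 5, 8, 9, 11, 12, 14, 7, 15, 13, 2, 16, 1, 10, 4

Visit 6; enqueue 3, 5, 8, 9, 11, 12, 14 → queue [3, 5, 8, 9, 11, 12, 14]
Visit 3; enqueue 7, 15 → queue [5, 8, 9, 11, 12, 14, 7, 15]
Visit 5; enqueue 13 → queue [8, 9, 11, 12, 14, 7, 15, 13]
Visit 8; enqueue 2, 16 → queue [9, 11, 12, 14, 7, 15, 13, 2, 16]
Visit 9; enqueue 1, 10 → queue [11, 12, 14, 7, 15, 13, 2, 16, 1, 10]
Visit 11; enqueue 4 → queue [12, 14, 7, 15, 13, 2, 16, 1, 10, 4]
Visit 12 → queue [14, 7, 15, 13, 2, 16, 1, 10, 4]
Visit 14 → queue [7, 15, 13, 2, 16, 1, 10, 4]
Visit 7 → queue [15, 13, 2, 16, 1, 10, 4]
Visit 15 → queue [13, 2, 16, 1, 10, 4]
Visit 13 → queue [2, 16, 1, 10, 4]
Visit 2 → queue [16, 1, 10, 4]
Visit 16 → queue [1, 10, 4]
Visit 1 → queue [10, 4]
Visit 10 → queue [4]
Visit 4 → queue []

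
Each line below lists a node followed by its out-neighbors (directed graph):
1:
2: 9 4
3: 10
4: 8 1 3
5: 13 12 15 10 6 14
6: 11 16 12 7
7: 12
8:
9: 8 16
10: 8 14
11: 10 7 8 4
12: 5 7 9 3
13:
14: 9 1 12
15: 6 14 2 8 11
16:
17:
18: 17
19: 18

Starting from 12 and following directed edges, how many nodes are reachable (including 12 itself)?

16

BFS from 12 visits: 12, 3, 5, 7, 9, 10, 6, 13, 14, 15, 8, 16, 11, 1, 2, 4
Reachable nodes: 16 of 19 total.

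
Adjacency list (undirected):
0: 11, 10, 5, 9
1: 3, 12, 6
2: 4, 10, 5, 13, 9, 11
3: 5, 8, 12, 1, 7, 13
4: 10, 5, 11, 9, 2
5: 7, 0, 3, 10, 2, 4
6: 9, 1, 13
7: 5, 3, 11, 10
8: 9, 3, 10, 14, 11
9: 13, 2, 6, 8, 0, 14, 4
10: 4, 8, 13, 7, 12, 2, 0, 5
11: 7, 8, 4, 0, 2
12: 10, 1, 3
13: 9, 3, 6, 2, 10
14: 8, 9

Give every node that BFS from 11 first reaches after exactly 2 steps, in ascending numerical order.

3, 5, 9, 10, 13, 14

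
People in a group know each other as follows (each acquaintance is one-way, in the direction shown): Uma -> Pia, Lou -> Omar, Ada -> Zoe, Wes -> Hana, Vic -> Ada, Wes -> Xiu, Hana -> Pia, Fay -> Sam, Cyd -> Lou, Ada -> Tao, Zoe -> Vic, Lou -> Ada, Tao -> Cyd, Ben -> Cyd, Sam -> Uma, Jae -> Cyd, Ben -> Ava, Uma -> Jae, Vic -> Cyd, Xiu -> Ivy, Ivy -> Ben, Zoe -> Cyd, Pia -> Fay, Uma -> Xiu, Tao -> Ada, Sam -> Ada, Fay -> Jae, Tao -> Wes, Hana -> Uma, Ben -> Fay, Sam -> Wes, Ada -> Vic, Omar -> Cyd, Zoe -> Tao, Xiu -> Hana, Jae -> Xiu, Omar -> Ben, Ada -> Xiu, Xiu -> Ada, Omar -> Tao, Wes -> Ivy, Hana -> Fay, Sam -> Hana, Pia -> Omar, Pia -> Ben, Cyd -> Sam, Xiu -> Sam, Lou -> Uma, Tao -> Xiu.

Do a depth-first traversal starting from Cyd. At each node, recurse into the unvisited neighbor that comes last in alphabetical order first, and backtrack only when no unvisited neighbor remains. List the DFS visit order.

Cyd, Sam, Wes, Xiu, Ivy, Ben, Fay, Jae, Ava, Hana, Uma, Pia, Omar, Tao, Ada, Zoe, Vic, Lou

Visit Cyd
Cyd → Sam
Sam → Wes
Wes → Xiu
Xiu → Ivy
Ivy → Ben
Ben → Fay
Fay → Jae
Ben → Ava
Xiu → Hana
Hana → Uma
Uma → Pia
Pia → Omar
Omar → Tao
Tao → Ada
Ada → Zoe
Zoe → Vic
Cyd → Lou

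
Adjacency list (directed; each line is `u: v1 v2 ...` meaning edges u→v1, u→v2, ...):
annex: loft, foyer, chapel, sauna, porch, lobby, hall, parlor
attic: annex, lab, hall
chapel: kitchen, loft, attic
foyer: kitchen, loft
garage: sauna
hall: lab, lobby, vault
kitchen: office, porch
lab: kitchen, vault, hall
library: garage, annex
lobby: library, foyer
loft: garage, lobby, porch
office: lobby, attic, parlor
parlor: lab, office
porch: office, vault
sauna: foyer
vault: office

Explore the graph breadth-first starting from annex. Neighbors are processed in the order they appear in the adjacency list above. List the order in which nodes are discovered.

annex -> loft -> foyer -> chapel -> sauna -> porch -> lobby -> hall -> parlor -> garage -> kitchen -> attic -> office -> vault -> library -> lab

Visit annex; enqueue loft, foyer, chapel, sauna, porch, lobby, hall, parlor → queue [loft, foyer, chapel, sauna, porch, lobby, hall, parlor]
Visit loft; enqueue garage → queue [foyer, chapel, sauna, porch, lobby, hall, parlor, garage]
Visit foyer; enqueue kitchen → queue [chapel, sauna, porch, lobby, hall, parlor, garage, kitchen]
Visit chapel; enqueue attic → queue [sauna, porch, lobby, hall, parlor, garage, kitchen, attic]
Visit sauna → queue [porch, lobby, hall, parlor, garage, kitchen, attic]
Visit porch; enqueue office, vault → queue [lobby, hall, parlor, garage, kitchen, attic, office, vault]
Visit lobby; enqueue library → queue [hall, parlor, garage, kitchen, attic, office, vault, library]
Visit hall; enqueue lab → queue [parlor, garage, kitchen, attic, office, vault, library, lab]
Visit parlor → queue [garage, kitchen, attic, office, vault, library, lab]
Visit garage → queue [kitchen, attic, office, vault, library, lab]
Visit kitchen → queue [attic, office, vault, library, lab]
Visit attic → queue [office, vault, library, lab]
Visit office → queue [vault, library, lab]
Visit vault → queue [library, lab]
Visit library → queue [lab]
Visit lab → queue []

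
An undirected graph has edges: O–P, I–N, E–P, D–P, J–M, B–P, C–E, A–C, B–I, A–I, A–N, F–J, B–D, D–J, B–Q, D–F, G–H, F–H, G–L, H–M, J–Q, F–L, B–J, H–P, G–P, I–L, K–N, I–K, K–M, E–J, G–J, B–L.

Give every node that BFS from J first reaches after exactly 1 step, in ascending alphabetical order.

B, D, E, F, G, M, Q

Level 0: J
Level 1: B, D, E, F, G, M, Q
Level 2: C, H, I, K, L, P
Level 3: A, N, O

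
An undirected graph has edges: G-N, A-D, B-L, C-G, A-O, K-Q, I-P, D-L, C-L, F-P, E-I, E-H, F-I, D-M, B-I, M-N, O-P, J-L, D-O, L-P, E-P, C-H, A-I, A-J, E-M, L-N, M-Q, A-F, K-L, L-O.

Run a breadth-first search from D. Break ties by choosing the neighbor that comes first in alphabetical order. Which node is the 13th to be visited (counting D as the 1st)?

Visit D; enqueue A, L, M, O → queue [A, L, M, O]
Visit A; enqueue F, I, J → queue [L, M, O, F, I, J]
Visit L; enqueue B, C, K, N, P → queue [M, O, F, I, J, B, C, K, N, P]
Visit M; enqueue E, Q → queue [O, F, I, J, B, C, K, N, P, E, Q]
Visit O → queue [F, I, J, B, C, K, N, P, E, Q]
Visit F → queue [I, J, B, C, K, N, P, E, Q]
Visit I → queue [J, B, C, K, N, P, E, Q]
Visit J → queue [B, C, K, N, P, E, Q]
Visit B → queue [C, K, N, P, E, Q]
Visit C; enqueue G, H → queue [K, N, P, E, Q, G, H]
Visit K → queue [N, P, E, Q, G, H]
Visit N → queue [P, E, Q, G, H]
Visit P → queue [E, Q, G, H]
Visit E → queue [Q, G, H]
Visit Q → queue [G, H]
Visit G → queue [H]
Visit H → queue []

Visit order: D, A, L, M, O, F, I, J, B, C, K, N, P, E, Q, G, H

P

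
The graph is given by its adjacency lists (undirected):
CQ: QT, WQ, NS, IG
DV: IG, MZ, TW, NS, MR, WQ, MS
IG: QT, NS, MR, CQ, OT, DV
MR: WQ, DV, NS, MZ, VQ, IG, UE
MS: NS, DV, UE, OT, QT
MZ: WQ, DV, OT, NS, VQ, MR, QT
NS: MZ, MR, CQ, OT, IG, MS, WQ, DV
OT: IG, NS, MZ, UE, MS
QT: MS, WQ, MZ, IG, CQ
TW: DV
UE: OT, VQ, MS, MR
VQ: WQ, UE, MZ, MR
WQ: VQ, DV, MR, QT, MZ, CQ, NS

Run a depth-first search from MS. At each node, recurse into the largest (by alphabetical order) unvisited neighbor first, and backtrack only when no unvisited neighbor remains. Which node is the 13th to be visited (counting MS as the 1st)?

CQ

Visit MS
MS → UE
UE → VQ
VQ → WQ
WQ → QT
QT → MZ
MZ → OT
OT → NS
NS → MR
MR → IG
IG → DV
DV → TW
IG → CQ

Visit order: MS, UE, VQ, WQ, QT, MZ, OT, NS, MR, IG, DV, TW, CQ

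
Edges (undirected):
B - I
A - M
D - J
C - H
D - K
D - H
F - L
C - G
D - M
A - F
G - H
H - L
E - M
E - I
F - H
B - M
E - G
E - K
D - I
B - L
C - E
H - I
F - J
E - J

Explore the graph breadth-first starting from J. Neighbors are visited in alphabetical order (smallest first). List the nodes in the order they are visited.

Visit J; enqueue D, E, F → queue [D, E, F]
Visit D; enqueue H, I, K, M → queue [E, F, H, I, K, M]
Visit E; enqueue C, G → queue [F, H, I, K, M, C, G]
Visit F; enqueue A, L → queue [H, I, K, M, C, G, A, L]
Visit H → queue [I, K, M, C, G, A, L]
Visit I; enqueue B → queue [K, M, C, G, A, L, B]
Visit K → queue [M, C, G, A, L, B]
Visit M → queue [C, G, A, L, B]
Visit C → queue [G, A, L, B]
Visit G → queue [A, L, B]
Visit A → queue [L, B]
Visit L → queue [B]
Visit B → queue []

J D E F H I K M C G A L B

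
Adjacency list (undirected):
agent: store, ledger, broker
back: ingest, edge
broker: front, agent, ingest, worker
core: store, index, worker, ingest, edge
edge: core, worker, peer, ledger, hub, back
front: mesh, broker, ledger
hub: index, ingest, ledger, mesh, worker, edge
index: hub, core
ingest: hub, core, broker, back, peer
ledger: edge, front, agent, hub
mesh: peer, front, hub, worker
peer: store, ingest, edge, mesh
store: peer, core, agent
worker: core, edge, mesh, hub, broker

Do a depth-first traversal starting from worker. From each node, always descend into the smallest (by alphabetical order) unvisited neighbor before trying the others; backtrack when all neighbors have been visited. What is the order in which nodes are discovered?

worker broker agent ledger edge back ingest core index hub mesh front peer store

Visit worker
worker → broker
broker → agent
agent → ledger
ledger → edge
edge → back
back → ingest
ingest → core
core → index
index → hub
hub → mesh
mesh → front
mesh → peer
peer → store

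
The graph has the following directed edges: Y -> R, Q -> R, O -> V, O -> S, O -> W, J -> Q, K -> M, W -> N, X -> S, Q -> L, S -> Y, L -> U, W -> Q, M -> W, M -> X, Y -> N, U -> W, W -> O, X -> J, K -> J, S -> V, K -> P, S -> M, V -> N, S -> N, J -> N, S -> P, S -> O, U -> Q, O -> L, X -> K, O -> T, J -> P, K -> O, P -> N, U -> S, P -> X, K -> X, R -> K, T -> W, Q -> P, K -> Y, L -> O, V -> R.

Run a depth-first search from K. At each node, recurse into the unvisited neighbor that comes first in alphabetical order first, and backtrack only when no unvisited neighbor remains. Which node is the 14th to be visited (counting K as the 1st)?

T

Visit K
K → J
J → N
J → P
P → X
X → S
S → M
M → W
W → O
O → L
L → U
U → Q
Q → R
O → T
O → V
S → Y

Visit order: K, J, N, P, X, S, M, W, O, L, U, Q, R, T, V, Y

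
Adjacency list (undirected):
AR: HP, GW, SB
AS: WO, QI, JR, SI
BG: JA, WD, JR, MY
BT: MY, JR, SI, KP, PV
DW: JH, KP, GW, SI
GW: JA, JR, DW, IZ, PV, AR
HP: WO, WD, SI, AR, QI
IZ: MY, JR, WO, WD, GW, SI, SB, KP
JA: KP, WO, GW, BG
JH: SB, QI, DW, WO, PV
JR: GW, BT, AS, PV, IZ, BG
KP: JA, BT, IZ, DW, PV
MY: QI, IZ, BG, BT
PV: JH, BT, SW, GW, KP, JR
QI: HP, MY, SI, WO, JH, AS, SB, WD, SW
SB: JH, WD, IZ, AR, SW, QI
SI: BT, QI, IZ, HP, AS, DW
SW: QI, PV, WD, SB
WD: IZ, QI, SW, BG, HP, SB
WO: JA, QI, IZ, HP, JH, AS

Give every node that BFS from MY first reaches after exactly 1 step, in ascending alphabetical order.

Level 0: MY
Level 1: BG, BT, IZ, QI
Level 2: AS, GW, HP, JA, JH, JR, KP, PV, SB, SI, SW, WD, WO
Level 3: AR, DW

BG, BT, IZ, QI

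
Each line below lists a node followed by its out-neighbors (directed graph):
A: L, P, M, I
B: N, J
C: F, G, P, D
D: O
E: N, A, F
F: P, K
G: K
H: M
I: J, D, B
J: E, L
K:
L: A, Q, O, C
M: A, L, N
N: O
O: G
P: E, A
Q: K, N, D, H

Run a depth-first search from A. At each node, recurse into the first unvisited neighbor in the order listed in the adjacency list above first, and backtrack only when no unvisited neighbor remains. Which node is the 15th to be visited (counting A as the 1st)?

I

Visit A
A → L
L → Q
Q → K
Q → N
N → O
O → G
Q → D
Q → H
H → M
L → C
C → F
F → P
P → E
A → I
I → J
I → B

Visit order: A, L, Q, K, N, O, G, D, H, M, C, F, P, E, I, J, B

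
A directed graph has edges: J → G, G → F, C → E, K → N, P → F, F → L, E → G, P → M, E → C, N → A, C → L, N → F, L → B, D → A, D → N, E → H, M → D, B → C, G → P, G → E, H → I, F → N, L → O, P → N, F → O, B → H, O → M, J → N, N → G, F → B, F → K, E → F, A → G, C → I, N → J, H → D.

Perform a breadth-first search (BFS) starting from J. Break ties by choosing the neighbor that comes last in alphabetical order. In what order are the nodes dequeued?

J, N, G, F, A, P, E, O, L, K, B, M, H, C, D, I

Visit J; enqueue N, G → queue [N, G]
Visit N; enqueue F, A → queue [G, F, A]
Visit G; enqueue P, E → queue [F, A, P, E]
Visit F; enqueue O, L, K, B → queue [A, P, E, O, L, K, B]
Visit A → queue [P, E, O, L, K, B]
Visit P; enqueue M → queue [E, O, L, K, B, M]
Visit E; enqueue H, C → queue [O, L, K, B, M, H, C]
Visit O → queue [L, K, B, M, H, C]
Visit L → queue [K, B, M, H, C]
Visit K → queue [B, M, H, C]
Visit B → queue [M, H, C]
Visit M; enqueue D → queue [H, C, D]
Visit H; enqueue I → queue [C, D, I]
Visit C → queue [D, I]
Visit D → queue [I]
Visit I → queue []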